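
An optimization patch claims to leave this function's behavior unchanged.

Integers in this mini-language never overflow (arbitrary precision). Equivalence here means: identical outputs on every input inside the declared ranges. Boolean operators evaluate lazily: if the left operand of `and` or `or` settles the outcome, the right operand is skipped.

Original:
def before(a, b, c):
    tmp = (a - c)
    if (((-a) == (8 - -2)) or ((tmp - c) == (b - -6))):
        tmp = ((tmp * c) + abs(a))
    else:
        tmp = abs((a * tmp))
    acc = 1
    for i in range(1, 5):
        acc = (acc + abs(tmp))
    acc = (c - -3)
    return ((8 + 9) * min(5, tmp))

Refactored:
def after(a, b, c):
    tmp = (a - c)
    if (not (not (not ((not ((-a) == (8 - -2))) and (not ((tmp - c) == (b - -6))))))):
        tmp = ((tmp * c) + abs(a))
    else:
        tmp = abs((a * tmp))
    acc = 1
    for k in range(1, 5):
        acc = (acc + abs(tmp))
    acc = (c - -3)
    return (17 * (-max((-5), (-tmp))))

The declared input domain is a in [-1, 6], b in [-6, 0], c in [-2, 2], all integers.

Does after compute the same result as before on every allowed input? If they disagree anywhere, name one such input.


Reading the diff, among the changes: min/max/abs usage differs; also arithmetic usage differs; also boolean connective usage differs; also constant usage differs; also local variable names differ.
Tracing a=1, b=-6, c=2: before: tmp becomes -1; next (((-a) == (8 - -2)) or ((tmp - c) == (b - -6))) evaluates to false; next tmp becomes 1; next acc becomes 1; next at i=1:; next acc becomes 2; next at i=2:; next acc becomes 3; next at i=3:; next acc becomes 4; next at i=4:; next acc becomes 5; next acc becomes 5; next final value 17 | after: tmp becomes -1; next (not (not (not ((not ((-a) == (8 - -2))) and (not ((tmp - c) == (b - -6))))))) evaluates to false; next tmp becomes 1; next acc becomes 1; next at k=1:; next acc becomes 2; next at k=2:; next acc becomes 3; next at k=3:; next acc becomes 4; next at k=4:; next acc becomes 5; next acc becomes 5; next final value 17 — matching result 17.
Checked all 280 inputs in the declared domain: the outputs agree on every one.
verdict: equivalent


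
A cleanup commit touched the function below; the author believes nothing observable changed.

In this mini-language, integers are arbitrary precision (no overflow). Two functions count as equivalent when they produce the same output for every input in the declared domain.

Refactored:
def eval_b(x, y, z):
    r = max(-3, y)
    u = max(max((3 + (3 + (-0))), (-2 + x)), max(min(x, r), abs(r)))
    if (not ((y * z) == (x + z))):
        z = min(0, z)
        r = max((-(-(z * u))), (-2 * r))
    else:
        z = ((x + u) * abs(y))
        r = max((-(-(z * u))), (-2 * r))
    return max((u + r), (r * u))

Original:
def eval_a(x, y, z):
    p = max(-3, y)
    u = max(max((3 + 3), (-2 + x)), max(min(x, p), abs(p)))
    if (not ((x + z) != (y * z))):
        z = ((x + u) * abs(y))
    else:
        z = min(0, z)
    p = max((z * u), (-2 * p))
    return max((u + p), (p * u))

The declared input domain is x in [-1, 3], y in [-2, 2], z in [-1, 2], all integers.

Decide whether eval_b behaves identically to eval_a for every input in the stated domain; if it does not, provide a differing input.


Differences: constant usage differs, plus comparison usage differs, plus min/max/abs usage differs, plus statement counts differ, plus local variable names differ, plus arithmetic usage differs — yet all 100 inputs agree.
verdict: equivalent


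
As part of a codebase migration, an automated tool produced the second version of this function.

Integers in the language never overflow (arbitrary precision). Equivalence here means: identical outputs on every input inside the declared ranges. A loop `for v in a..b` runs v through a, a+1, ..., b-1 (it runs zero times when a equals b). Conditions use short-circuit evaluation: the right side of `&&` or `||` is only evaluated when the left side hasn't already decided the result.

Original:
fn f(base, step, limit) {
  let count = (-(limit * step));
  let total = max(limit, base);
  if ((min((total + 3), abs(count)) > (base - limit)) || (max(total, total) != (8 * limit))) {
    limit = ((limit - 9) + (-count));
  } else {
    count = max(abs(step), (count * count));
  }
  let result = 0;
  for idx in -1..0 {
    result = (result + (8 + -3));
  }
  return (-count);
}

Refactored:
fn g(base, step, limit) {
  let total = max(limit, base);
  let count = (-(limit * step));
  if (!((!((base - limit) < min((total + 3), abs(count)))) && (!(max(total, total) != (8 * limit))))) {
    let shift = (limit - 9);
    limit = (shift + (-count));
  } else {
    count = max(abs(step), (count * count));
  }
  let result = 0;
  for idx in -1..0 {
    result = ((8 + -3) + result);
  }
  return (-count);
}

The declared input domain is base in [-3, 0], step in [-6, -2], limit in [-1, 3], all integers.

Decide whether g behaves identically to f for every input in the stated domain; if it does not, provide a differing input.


Comparing the listings, the differences include: boolean connective usage differs; comparison usage differs; local variable names differ; statement counts differ.
Tracing base=-2, step=-2, limit=3: f: count becomes 6; next total becomes 3; next ((min((total + 3), abs(count)) > (base - limit)) || (max(total, total) != (8 * limit))) evaluates to true; next limit becomes -12; next result becomes 0; next at idx=-1:; next result becomes 5; next final value -6 | g: total becomes 3; next count becomes 6; next (!((!((base - limit) < min((total + 3), abs(count)))) && (!(max(total, total) != (8 * limit))))) evaluates to true; next shift becomes -6; next limit becomes -12; next result becomes 0; next at idx=-1:; next result becomes 5; next final value -6 — matching result -6.
Sweeping the whole domain (100 inputs) finds no disagreement.
verdict: equivalent


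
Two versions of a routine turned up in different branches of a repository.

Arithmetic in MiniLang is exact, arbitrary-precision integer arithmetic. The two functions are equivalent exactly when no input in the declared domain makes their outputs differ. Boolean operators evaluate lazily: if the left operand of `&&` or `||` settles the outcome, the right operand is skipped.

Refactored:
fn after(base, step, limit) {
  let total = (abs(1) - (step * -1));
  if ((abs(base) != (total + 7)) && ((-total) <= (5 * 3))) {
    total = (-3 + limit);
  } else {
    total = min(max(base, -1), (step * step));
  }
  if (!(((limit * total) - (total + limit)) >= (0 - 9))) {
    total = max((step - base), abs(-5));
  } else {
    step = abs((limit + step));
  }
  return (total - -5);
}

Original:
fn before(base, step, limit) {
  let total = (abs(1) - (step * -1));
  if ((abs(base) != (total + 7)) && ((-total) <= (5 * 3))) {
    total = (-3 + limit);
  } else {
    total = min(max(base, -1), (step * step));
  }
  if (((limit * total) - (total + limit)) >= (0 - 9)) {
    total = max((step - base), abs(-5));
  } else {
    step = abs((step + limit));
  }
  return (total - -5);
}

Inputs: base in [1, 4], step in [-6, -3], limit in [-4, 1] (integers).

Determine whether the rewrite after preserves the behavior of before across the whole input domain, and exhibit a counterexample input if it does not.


Not equivalent: base=1, step=-6, limit=-4 separates them (10 vs -2).
before: total becomes -5; next ((abs(base) != (total + 7)) && ((-total) <= (5 * 3))) evaluates to true; next total becomes -7; next (((limit * total) - (total + limit)) >= (0 - 9)) evaluates to true; next total becomes 5; next final value 10
after: total becomes -5; next ((abs(base) != (total + 7)) && ((-total) <= (5 * 3))) evaluates to true; next total becomes -7; next (!(((limit * total) - (total + limit)) >= (0 - 9))) evaluates to false; next step becomes 10; next final value -2
verdict: not equivalent; witness: base=1, step=-6, limit=-4


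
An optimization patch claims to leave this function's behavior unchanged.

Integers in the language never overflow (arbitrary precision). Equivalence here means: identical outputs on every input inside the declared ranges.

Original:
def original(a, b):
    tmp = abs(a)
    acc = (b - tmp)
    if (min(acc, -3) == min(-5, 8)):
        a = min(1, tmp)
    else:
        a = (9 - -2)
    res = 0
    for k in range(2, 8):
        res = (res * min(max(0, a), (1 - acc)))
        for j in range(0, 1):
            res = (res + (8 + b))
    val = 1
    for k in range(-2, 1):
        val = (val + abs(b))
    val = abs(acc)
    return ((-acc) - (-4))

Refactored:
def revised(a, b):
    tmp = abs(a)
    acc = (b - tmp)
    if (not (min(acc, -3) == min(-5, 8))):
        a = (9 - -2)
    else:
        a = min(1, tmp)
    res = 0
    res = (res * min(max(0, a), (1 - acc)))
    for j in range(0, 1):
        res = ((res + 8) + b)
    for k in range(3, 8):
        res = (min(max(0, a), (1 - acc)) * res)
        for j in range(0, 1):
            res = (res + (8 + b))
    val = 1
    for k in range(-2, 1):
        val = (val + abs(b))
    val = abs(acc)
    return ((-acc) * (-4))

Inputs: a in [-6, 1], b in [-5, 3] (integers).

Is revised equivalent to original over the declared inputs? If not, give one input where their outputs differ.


These are not equivalent — on a=-6, b=-5 the outputs split (15 vs -44).
original: tmp := 6 | acc := -11 | (min(acc, -3) == min(-5, 8)): false | a := 11 | res := 0 | iter k=2: | res := 0 | iter j=0: | res := 3 | iter k=3: | res := 33 | iter j=0: | res := 36 | iter k=4: | res := 396 | iter j=0: | res := 399 | iter k=5: | res := 4389 | iter j=0: | res := 4392 | iter k=6: | res := 48312 | iter j=0: | res := 48315 | iter k=7: | res := 531465 | iter j=0: | res := 531468 | val := 1 | iter k=-2: | val := 6 | iter k=-1: | val := 11 | iter k=0: | val := 16 | val := 11 | result 15
revised: tmp := 6 | acc := -11 | (not (min(acc, -3) == min(-5, 8))): true | a := 11 | res := 0 | res := 0 | iter j=0: | res := 3 | iter k=3: | res := 33 | iter j=0: | res := 36 | iter k=4: | res := 396 | iter j=0: | res := 399 | iter k=5: | res := 4389 | iter j=0: | res := 4392 | iter k=6: | res := 48312 | iter j=0: | res := 48315 | iter k=7: | res := 531465 | iter j=0: | res := 531468 | val := 1 | iter k=-2: | val := 6 | iter k=-1: | val := 11 | iter k=0: | val := 16 | val := 11 | result -44
verdict: not equivalent; witness: a=-6, b=-5


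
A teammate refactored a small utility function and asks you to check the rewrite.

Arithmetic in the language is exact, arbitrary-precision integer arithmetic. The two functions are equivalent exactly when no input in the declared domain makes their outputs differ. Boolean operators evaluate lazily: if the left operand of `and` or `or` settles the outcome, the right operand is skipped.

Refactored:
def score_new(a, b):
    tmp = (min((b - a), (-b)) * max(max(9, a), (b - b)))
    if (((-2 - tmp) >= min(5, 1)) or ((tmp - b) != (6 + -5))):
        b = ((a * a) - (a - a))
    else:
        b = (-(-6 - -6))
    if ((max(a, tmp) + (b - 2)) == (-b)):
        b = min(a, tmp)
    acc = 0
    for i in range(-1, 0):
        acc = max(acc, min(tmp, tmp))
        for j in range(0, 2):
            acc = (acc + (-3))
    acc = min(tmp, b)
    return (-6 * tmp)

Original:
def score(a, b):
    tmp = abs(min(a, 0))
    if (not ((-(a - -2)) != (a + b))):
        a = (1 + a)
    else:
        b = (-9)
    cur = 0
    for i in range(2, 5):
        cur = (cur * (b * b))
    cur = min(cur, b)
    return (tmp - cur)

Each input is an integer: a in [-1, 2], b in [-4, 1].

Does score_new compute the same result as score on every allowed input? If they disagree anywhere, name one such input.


Input a=-1, b=-4: 10 from score versus 162 from score_new.
verdict: not equivalent; witness: a=-1, b=-4


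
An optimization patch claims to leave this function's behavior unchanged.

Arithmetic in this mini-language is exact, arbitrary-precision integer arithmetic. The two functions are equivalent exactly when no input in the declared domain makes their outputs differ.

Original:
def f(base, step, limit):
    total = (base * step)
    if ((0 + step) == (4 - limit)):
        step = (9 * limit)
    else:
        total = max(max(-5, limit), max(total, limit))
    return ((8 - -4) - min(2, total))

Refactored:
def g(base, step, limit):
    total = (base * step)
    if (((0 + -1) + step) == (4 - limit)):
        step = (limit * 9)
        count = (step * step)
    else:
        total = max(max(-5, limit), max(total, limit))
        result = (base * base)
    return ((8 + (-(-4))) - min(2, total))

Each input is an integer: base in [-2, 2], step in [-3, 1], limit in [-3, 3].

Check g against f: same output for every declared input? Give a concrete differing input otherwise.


The rewrite breaks on base=-2, step=1, limit=3, where the results are 14 and 10.
f: total := -2 | ((0 + step) == (4 - limit)): true | step := 27 | result 14
g: total := -2 | (((0 + -1) + step) == (4 - limit)): false | total := 3 | result := 4 | result 10
verdict: not equivalent; witness: base=-2, step=1, limit=3


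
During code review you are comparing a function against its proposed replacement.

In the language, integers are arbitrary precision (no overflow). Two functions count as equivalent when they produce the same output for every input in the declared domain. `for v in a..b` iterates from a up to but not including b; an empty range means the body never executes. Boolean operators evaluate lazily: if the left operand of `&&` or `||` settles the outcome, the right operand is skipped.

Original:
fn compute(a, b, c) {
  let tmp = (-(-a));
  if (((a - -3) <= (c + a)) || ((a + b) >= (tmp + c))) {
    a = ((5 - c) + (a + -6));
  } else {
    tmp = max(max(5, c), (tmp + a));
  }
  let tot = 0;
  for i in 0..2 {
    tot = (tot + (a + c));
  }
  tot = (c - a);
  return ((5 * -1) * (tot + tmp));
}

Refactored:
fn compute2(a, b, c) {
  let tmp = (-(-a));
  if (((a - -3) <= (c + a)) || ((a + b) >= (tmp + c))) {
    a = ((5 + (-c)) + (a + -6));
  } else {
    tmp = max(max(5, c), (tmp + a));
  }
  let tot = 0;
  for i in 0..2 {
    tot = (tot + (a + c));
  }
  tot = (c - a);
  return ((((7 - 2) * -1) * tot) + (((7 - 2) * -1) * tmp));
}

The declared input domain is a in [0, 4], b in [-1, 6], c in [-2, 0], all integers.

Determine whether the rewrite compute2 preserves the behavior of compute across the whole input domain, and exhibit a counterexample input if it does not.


Reading the diff, among the changes: constant usage differs; and arithmetic usage differs.
Spot check at a=1, b=3, c=-2 — compute: tmp=1, then (((a - -3) <= (c + a)) || ((a + b) >= (tmp + c))) is true, then a=2, then tot=0, then (i=0), then tot=0, then (i=1), then tot=0, then tot=-4, then returns 15. compute2: tmp=1, then (((a - -3) <= (c + a)) || ((a + b) >= (tmp + c))) is true, then a=2, then tot=0, then (i=0), then tot=0, then (i=1), then tot=0, then tot=-4, then returns 15. Both give 15.
Across all 120 domain points the two functions coincide.
verdict: equivalent


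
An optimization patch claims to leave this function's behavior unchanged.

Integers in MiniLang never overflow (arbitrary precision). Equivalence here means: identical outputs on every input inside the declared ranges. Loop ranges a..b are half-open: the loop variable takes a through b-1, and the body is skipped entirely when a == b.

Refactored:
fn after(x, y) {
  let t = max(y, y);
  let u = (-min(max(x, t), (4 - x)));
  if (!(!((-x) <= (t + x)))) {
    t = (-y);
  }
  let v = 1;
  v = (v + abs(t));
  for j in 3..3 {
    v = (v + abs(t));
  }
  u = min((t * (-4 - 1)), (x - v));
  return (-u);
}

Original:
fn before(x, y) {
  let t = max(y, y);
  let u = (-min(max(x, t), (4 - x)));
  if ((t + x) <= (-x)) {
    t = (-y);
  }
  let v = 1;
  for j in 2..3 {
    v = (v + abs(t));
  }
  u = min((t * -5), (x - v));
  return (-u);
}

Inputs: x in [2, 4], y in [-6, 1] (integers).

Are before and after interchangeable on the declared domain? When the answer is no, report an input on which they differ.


Run the pair on x=2, y=-6.
before: t = -6; u = -2; ((t + x) <= (-x)) -> true; t = 6; v = 1; [j=2]; v = 7; u = -30; return 30
after: t = -6; u = -2; (!(!((-x) <= (t + x)))) -> false; v = 1; v = 7; the j loop: no iterations; u = -5; return 5
30 vs 5 — the two versions disagree here.
verdict: not equivalent; witness: x=2, y=-6


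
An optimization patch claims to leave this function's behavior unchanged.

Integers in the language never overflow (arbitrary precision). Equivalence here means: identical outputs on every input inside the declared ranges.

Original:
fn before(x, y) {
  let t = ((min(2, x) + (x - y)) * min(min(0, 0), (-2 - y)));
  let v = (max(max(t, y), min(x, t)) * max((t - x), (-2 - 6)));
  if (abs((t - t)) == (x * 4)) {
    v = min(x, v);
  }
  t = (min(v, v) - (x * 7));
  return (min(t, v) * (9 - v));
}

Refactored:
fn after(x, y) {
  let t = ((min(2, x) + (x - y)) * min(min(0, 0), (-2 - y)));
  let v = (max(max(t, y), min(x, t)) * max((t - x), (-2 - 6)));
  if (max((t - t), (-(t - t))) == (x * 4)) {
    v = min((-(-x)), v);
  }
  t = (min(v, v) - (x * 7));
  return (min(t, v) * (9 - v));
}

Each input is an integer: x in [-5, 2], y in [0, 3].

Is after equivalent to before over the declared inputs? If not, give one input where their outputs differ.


The two are interchangeable: arithmetic usage differs, and min/max/abs usage differs, and every declared input agrees.
One worked example (x=-2, y=0) — before: t becomes 8; next v becomes 80; next (abs((t - t)) == (x * 4)) evaluates to false; next t becomes 94; next final value -5680; after: t becomes 8; next v becomes 80; next (max((t - t), (-(t - t))) == (x * 4)) evaluates to false; next t becomes 94; next final value -5680; agreement on -5680.
Sweeping the whole domain (32 inputs) finds no disagreement.
verdict: equivalent


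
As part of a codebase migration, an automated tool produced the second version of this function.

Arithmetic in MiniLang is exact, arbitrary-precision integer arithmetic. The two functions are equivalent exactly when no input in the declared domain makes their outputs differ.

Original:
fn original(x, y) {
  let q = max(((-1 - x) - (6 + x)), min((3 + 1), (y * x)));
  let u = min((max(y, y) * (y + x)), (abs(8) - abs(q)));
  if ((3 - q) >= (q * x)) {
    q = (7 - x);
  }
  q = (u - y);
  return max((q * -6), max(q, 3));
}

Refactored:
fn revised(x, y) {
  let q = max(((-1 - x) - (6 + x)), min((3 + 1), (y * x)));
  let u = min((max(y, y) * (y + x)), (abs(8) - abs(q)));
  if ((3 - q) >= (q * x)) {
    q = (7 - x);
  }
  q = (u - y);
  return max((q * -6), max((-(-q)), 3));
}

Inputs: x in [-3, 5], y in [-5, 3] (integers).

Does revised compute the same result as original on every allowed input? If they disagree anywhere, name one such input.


Differences: same computation, different form — yet all 81 inputs agree.
verdict: equivalent


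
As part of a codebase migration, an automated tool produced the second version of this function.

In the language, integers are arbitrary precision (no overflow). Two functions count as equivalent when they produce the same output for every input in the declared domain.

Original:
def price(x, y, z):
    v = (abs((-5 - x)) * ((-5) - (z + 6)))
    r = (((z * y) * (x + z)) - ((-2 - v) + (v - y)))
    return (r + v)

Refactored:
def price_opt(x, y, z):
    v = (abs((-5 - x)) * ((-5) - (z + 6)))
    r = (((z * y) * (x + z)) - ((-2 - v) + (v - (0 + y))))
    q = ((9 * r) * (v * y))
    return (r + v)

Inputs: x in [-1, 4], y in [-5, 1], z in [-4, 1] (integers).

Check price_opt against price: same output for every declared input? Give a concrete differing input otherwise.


Among the additions is an assignment to `q` whose value nothing reads, and its value is discarded; all 252 inputs agree.
verdict: equivalent


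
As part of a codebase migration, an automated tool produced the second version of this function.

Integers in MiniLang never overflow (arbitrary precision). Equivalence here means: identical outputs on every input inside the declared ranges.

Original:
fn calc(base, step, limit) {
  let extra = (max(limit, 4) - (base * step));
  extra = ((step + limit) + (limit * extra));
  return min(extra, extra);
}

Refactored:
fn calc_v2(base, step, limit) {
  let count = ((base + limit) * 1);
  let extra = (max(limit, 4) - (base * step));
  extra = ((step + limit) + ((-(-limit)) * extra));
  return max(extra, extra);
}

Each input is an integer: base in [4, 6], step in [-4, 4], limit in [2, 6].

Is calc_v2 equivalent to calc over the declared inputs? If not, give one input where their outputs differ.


Equivalent. Although `min(extra, extra)` became `max(extra, extra)`, no input in the stated domain can expose it.
Every one of the 135 inputs gives matching results.
Spot check at base=5, step=1, limit=3 — calc: extra := -1 | extra := 1 | result 1. calc_v2: count := 8 | extra := -1 | extra := 1 | result 1. Both give 1.
verdict: equivalent


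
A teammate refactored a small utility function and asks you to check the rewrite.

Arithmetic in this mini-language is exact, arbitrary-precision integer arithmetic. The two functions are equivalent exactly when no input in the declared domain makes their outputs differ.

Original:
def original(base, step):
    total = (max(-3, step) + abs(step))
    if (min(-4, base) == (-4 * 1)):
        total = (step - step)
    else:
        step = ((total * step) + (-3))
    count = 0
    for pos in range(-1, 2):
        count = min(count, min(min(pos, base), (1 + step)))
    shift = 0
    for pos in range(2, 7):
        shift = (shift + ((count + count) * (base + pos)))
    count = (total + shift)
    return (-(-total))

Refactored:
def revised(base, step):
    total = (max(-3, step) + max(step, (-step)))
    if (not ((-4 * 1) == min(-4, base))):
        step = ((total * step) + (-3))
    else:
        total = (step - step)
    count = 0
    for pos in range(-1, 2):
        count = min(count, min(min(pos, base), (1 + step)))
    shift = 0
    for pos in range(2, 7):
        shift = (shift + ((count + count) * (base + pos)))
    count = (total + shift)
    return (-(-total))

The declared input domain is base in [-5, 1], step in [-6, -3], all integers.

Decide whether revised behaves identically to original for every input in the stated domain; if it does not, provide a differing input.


Differences: min/max/abs usage differs; boolean connective usage differs — yet all 28 inputs agree.
verdict: equivalent


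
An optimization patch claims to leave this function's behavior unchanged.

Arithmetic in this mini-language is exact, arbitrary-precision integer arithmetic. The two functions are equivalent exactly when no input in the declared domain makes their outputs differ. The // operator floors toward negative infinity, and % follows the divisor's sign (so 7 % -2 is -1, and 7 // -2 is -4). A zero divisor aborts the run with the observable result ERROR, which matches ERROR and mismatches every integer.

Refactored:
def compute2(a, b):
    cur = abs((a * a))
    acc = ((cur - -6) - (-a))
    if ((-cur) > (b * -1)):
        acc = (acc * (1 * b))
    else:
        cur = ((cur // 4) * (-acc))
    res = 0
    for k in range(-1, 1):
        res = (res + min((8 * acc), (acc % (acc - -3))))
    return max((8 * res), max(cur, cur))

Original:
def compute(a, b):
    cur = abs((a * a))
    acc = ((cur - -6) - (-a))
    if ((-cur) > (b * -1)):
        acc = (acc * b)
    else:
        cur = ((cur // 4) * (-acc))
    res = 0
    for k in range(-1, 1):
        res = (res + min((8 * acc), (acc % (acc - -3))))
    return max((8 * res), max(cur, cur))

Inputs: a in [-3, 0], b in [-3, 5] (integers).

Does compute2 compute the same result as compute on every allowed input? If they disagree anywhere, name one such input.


Equivalent — the differences include arithmetic usage differs, and constant usage differs, yet no declared input distinguishes the two.
One worked example (a=-2, b=3) — compute: cur=4, then acc=8, then ((-cur) > (b * -1)) is false, then cur=-8, then res=0, then (k=-1), then res=8, then (k=0), then res=16, then returns 128; compute2: cur=4, then acc=8, then ((-cur) > (b * -1)) is false, then cur=-8, then res=0, then (k=-1), then res=8, then (k=0), then res=16, then returns 128; agreement on 128.
An exhaustive pass over the 36 declared inputs shows identical outputs.
verdict: equivalent


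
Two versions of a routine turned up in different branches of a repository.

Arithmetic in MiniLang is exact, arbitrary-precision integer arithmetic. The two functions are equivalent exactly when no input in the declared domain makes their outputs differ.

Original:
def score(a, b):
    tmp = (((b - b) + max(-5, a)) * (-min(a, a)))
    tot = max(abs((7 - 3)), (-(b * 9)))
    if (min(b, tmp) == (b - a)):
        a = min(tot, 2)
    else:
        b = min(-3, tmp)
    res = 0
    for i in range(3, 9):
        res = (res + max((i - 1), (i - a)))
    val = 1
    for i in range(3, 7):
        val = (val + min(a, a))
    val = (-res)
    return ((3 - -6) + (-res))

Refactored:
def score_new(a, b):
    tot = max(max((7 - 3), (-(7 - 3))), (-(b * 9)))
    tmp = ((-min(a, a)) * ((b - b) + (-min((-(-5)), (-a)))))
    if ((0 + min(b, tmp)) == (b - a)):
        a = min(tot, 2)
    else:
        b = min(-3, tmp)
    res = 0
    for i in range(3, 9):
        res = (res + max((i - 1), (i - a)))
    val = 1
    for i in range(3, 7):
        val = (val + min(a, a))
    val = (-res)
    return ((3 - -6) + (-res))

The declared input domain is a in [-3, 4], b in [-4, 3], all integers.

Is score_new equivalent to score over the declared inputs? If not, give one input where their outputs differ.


Reading the diff, among the changes: min/max/abs usage differs, constant usage differs, arithmetic usage differs.
As a probe, take a=1, b=-2: score runs tmp=-1, then tot=18, then (min(b, tmp) == (b - a)) is false, then b=-3, then res=0, then (i=3), then res=2, then (i=4), then res=5, then (i=5), then res=9, then (i=6), then res=14, then (i=7), then res=20, then (i=8), then res=27, then val=1, then (i=3), then val=2, then (i=4), then val=3, then (i=5), then val=4, then (i=6), then val=5, then val=-27, then returns -18; score_new runs tot=18, then tmp=-1, then ((0 + min(b, tmp)) == (b - a)) is false, then b=-3, then res=0, then (i=3), then res=2, then (i=4), then res=5, then (i=5), then res=9, then (i=6), then res=14, then (i=7), then res=20, then (i=8), then res=27, then val=1, then (i=3), then val=2, then (i=4), then val=3, then (i=5), then val=4, then (i=6), then val=5, then val=-27, then returns -18; both end at -18.
Sweeping the whole domain (64 inputs) finds no disagreement.
verdict: equivalent


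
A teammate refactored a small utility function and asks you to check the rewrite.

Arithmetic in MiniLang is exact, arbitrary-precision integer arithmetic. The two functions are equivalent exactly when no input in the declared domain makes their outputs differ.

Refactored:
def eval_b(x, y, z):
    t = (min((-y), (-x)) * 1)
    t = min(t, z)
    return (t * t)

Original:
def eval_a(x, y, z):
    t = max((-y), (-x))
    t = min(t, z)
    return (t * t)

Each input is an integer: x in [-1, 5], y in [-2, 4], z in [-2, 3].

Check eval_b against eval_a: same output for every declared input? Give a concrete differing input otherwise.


Try x=-1, y=-2, z=2.
eval_a: t=2, then t=2, then returns 4
eval_b: t=1, then t=1, then returns 1
4 != 1, so the rewrite changes behavior.
verdict: not equivalent; witness: x=-1, y=-2, z=2


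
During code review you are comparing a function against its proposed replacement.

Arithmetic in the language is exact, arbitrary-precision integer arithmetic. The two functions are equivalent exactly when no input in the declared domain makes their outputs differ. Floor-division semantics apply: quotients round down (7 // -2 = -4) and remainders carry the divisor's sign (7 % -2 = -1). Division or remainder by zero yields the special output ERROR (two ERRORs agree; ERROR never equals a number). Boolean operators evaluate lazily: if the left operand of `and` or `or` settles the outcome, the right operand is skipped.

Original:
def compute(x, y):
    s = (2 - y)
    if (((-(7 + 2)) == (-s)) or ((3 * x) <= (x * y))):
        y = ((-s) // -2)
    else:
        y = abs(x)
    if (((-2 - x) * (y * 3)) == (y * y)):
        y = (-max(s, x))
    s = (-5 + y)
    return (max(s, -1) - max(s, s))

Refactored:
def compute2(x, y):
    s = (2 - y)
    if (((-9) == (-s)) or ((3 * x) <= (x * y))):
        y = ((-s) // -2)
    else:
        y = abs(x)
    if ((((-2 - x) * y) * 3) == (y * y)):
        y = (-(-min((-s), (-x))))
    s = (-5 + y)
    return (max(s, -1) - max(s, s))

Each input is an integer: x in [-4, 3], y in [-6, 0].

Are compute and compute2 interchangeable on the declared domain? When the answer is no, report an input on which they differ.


The two versions differ — the changes include arithmetic usage differs; also min/max/abs usage differs; also constant usage differs.
As a probe, take x=1, y=-4: compute runs s=6, then (((-(7 + 2)) == (-s)) or ((3 * x) <= (x * y))) is false, then y=1, then (((-2 - x) * (y * 3)) == (y * y)) is false, then s=-4, then returns 3; compute2 runs s=6, then (((-9) == (-s)) or ((3 * x) <= (x * y))) is false, then y=1, then ((((-2 - x) * y) * 3) == (y * y)) is false, then s=-4, then returns 3; both end at 3.
Sweeping the whole domain (56 inputs) finds no disagreement.
verdict: equivalent


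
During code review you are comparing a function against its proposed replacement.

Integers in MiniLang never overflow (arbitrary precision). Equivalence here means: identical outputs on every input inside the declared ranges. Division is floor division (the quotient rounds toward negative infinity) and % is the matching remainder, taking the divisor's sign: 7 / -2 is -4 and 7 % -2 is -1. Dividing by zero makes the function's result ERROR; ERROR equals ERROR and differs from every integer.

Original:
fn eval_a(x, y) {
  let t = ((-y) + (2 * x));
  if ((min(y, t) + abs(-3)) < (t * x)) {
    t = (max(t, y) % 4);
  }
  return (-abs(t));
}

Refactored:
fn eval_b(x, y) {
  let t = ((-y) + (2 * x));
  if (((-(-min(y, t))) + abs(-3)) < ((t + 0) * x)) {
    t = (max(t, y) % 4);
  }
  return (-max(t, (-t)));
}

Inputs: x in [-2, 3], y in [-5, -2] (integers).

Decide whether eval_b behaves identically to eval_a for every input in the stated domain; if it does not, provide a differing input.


Reading the diff, among the changes: constant usage differs; and arithmetic usage differs; and min/max/abs usage differs.
Spot check at x=3, y=-3 — eval_a: t := 9 | ((min(y, t) + abs(-3)) < (t * x)): true | t := 1 | result -1. eval_b: t := 9 | (((-(-min(y, t))) + abs(-3)) < ((t + 0) * x)): true | t := 1 | result -1. Both give -1.
Sweeping the whole domain (24 inputs) finds no disagreement.
verdict: equivalent


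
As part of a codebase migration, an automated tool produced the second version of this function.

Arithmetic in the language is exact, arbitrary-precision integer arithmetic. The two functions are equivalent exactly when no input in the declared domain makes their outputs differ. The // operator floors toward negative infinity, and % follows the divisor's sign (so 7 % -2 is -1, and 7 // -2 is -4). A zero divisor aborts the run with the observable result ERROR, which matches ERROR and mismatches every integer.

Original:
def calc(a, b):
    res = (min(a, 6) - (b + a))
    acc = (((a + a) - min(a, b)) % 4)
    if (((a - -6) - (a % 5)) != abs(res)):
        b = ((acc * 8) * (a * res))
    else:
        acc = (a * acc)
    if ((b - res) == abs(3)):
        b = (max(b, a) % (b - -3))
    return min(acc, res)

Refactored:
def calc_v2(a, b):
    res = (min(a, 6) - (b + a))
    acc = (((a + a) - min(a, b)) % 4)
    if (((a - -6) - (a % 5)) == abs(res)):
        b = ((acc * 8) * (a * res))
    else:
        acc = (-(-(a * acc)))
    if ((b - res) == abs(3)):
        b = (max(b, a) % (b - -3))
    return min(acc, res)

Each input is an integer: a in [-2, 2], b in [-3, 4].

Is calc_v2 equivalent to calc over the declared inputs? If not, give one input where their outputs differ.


Not equivalent: a=-2, b=-3 separates them (3 vs -6).
calc: res=3, then acc=3, then (((a - -6) - (a % 5)) != abs(res)) is true, then b=-144, then ((b - res) == abs(3)) is false, then returns 3
calc_v2: res=3, then acc=3, then (((a - -6) - (a % 5)) == abs(res)) is false, then acc=-6, then ((b - res) == abs(3)) is false, then returns -6
verdict: not equivalent; witness: a=-2, b=-3


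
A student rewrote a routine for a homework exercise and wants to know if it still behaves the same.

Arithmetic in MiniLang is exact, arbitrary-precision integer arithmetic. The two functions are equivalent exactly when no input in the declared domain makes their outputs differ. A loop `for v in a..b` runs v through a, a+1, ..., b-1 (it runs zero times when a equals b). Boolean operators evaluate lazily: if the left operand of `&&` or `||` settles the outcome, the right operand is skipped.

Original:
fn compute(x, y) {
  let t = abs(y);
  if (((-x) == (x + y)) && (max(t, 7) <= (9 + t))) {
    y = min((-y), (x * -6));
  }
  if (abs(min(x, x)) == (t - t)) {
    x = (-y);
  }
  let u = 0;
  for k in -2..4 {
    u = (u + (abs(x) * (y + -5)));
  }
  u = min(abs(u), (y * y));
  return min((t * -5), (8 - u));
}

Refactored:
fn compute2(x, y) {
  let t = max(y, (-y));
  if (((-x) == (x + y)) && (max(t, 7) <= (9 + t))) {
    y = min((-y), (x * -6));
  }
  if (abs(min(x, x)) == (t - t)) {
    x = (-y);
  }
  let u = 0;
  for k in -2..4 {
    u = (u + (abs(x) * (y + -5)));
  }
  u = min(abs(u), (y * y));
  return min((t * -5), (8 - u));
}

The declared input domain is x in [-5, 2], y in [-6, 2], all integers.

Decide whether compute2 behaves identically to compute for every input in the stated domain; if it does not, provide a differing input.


Behavior is preserved: although min/max/abs usage differs, the outputs never diverge.
As a probe, take x=-5, y=-1: compute runs t becomes 1; next (((-x) == (x + y)) && (max(t, 7) <= (9 + t))) evaluates to false; next (abs(min(x, x)) == (t - t)) evaluates to false; next u becomes 0; next at k=-2:; next u becomes -30; next at k=-1:; next u becomes -60; next at k=0:; next u becomes -90; next at k=1:; next u becomes -120; next at k=2:; next u becomes -150; next at k=3:; next u becomes -180; next u becomes 1; next final value -5; compute2 runs t becomes 1; next (((-x) == (x + y)) && (max(t, 7) <= (9 + t))) evaluates to false; next (abs(min(x, x)) == (t - t)) evaluates to false; next u becomes 0; next at k=-2:; next u becomes -30; next at k=-1:; next u becomes -60; next at k=0:; next u becomes -90; next at k=1:; next u becomes -120; next at k=2:; next u becomes -150; next at k=3:; next u becomes -180; next u becomes 1; next final value -5; both end at -5.
Sweeping the whole domain (72 inputs) finds no disagreement.
verdict: equivalent


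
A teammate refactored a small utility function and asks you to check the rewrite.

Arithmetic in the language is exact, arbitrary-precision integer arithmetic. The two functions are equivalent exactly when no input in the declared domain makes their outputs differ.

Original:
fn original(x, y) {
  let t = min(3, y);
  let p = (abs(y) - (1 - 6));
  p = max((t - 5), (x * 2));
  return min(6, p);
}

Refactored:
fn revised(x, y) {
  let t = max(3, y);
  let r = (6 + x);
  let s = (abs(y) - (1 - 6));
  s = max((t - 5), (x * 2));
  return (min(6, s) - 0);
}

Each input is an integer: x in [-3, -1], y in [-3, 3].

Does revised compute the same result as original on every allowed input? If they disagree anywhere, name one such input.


Try x=-3, y=-3.
original: t := -3 | p := 8 | p := -6 | result -6
revised: t := 3 | r := 3 | s := 8 | s := -2 | result -2
-6 != -2, so the rewrite changes behavior.
verdict: not equivalent; witness: x=-3, y=-3


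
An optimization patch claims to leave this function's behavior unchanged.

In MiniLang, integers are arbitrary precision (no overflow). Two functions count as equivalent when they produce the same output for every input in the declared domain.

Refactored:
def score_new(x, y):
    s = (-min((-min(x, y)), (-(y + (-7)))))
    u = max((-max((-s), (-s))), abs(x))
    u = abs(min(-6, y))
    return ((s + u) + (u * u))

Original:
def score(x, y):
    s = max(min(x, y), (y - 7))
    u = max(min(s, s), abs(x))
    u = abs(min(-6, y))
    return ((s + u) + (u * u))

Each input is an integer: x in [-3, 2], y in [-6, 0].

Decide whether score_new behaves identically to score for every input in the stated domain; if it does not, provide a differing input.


Changes here: arithmetic usage differs; the full 42-point sweep finds no disagreement.
verdict: equivalent


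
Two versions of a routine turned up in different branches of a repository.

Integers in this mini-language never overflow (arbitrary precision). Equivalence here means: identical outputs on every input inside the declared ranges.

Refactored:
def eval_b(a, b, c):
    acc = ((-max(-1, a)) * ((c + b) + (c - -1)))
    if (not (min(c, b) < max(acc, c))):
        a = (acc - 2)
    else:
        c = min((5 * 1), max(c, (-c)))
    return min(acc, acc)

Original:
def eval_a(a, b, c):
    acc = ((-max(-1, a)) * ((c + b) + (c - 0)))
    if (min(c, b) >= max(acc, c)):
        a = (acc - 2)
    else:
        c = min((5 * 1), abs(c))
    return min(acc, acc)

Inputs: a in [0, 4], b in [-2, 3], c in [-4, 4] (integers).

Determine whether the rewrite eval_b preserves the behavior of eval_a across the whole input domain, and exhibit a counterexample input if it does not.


Run the pair on a=1, b=-2, c=-4.
eval_a: acc=10, then (min(c, b) >= max(acc, c)) is false, then c=4, then returns 10
eval_b: acc=9, then (not (min(c, b) < max(acc, c))) is false, then c=4, then returns 9
10 against 9: the behavior changed.
verdict: not equivalent; witness: a=1, b=-2, c=-4


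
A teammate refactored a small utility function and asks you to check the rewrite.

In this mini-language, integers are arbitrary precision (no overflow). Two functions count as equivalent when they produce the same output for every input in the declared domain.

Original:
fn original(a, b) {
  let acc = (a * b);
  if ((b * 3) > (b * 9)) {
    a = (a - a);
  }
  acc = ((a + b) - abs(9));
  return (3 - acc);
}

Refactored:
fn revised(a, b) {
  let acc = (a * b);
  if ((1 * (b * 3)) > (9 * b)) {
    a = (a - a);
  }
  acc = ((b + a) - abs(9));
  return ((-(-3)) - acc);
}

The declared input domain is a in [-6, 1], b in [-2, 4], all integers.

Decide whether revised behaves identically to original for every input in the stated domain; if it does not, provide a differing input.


Changes here: arithmetic usage differs, constant usage differs; the full 56-point sweep finds no disagreement.
verdict: equivalent


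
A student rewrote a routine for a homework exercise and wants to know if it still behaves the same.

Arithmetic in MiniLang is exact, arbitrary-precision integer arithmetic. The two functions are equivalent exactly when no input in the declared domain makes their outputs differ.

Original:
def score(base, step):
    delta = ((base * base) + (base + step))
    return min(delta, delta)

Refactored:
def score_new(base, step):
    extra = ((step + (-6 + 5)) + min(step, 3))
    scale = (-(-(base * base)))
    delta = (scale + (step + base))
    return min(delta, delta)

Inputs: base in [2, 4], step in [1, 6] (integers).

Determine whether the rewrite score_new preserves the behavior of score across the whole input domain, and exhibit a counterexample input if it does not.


Differences: constant usage differs, min/max/abs usage differs, arithmetic usage differs, local variable names differ, statement counts differ — yet all 18 inputs agree.
verdict: equivalent


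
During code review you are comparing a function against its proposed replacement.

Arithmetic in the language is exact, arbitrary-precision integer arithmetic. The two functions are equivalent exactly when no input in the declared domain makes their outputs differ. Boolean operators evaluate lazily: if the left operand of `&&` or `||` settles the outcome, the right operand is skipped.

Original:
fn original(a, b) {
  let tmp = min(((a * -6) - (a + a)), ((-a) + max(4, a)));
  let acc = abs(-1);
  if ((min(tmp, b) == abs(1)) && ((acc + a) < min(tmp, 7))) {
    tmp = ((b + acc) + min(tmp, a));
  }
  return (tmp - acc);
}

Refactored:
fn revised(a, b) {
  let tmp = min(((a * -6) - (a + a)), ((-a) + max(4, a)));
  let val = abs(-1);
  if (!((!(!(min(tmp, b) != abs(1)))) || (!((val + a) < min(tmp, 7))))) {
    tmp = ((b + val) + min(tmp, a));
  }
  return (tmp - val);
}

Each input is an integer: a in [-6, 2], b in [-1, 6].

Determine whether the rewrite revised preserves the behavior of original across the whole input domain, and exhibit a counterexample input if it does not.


Behavior is preserved: although comparison usage differs, boolean connective usage differs, local variable names differ, the outputs never diverge.
As a probe, take a=-4, b=3: original runs tmp := 8 | acc := 1 | ((min(tmp, b) == abs(1)) && ((acc + a) < min(tmp, 7))): false | result 7; revised runs tmp := 8 | val := 1 | (!((!(!(min(tmp, b) != abs(1)))) || (!((val + a) < min(tmp, 7))))): false | result 7; both end at 7.
Sweeping the whole domain (72 inputs) finds no disagreement.
verdict: equivalent
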